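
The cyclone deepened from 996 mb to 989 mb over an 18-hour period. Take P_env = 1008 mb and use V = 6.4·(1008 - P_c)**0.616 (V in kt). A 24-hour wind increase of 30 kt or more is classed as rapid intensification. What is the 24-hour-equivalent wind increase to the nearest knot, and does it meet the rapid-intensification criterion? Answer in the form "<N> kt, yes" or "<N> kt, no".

13 kt, no

V₁: ΔP = 12, V ≈ 6.4 × 12^0.616 ≈ 29.58 kt.
V₂: ΔP = 19, V ≈ 6.4 × 19^0.616 ≈ 39.25 kt.
ΔV over 18 h = 9.67 kt → 24 h equivalent = 9.67 × 24/18 ≈ 12.89 kt.
13 kt < 30 kt ⇒ not rapid intensification.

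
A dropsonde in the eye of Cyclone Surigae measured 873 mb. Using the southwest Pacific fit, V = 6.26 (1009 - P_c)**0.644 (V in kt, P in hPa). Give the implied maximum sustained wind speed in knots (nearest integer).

148 kt

ΔP = 1009 − 873 = 136 mb.
136^0.644 ≈ 23.659.
V ≈ 6.26 × 23.659 ≈ 148.1 kt.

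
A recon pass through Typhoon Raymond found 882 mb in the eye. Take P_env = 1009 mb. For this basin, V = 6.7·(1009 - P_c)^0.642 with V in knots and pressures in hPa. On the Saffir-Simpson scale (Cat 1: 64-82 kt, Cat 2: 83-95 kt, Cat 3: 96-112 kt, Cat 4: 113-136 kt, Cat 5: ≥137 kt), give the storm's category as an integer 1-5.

ΔP = 1009 − 882 = 127 mb.
V ≈ 6.7 × 127^0.642 = 6.7 × 22.42 ≈ 150 kt.
150 kt falls in the Category 5 band.

5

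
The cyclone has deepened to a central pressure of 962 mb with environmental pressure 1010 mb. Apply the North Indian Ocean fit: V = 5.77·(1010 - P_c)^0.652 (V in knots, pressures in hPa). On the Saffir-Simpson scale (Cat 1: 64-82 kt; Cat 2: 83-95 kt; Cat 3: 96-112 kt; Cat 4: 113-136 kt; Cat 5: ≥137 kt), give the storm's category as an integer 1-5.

1

ΔP = 1010 − 962 = 48 mb.
V ≈ 5.77 × 48^0.652 = 5.77 × 12.48 ≈ 72 kt.
72 kt falls in the Category 1 band.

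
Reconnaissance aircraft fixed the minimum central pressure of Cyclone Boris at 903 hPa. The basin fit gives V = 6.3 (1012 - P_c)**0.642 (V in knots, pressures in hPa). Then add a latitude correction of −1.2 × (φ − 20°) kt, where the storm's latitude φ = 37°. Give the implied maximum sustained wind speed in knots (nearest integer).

ΔP = 1012 − 903 = 109 hPa.
109^0.642 ≈ 20.325.
V ≈ 6.3 × 20.325 ≈ 128.0 kt.
Latitude correction: −1.2 × (37 − 20) = -20.4 kt.
Corrected V ≈ 107.6 kt → 108 kt.

108 kt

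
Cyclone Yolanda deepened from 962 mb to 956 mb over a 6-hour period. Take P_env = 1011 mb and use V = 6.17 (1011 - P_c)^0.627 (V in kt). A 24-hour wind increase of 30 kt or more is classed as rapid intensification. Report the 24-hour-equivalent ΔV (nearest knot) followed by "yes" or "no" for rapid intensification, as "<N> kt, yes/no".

V₁: ΔP = 49, V ≈ 6.17 × 49^0.627 ≈ 70.80 kt.
V₂: ΔP = 55, V ≈ 6.17 × 55^0.627 ≈ 76.12 kt.
ΔV over 6 h = 5.32 kt → 24 h equivalent = 5.32 × 24/6 ≈ 21.28 kt.
21 kt < 30 kt ⇒ not rapid intensification.

21 kt, no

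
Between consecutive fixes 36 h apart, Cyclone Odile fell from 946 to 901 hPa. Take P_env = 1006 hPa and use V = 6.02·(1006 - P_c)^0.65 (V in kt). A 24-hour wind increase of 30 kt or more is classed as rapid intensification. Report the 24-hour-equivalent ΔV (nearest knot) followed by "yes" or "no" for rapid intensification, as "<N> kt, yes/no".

25 kt, no

V₁: ΔP = 60, V ≈ 6.02 × 60^0.65 ≈ 86.18 kt.
V₂: ΔP = 105, V ≈ 6.02 × 105^0.65 ≈ 123.99 kt.
ΔV over 36 h = 37.81 kt → 24 h equivalent = 37.81 × 24/36 ≈ 25.21 kt.
25 kt < 30 kt ⇒ not rapid intensification.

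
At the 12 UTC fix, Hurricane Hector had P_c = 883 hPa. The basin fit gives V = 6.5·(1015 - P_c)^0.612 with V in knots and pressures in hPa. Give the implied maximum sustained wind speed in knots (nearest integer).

129 kt

ΔP = 1015 − 883 = 132 hPa.
132^0.612 ≈ 19.851.
V ≈ 6.5 × 19.851 ≈ 129.0 kt.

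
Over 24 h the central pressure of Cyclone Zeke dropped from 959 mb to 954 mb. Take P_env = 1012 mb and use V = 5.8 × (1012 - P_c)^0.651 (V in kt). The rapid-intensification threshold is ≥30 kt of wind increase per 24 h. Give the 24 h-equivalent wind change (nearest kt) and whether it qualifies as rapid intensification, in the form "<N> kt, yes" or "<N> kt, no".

V₁: ΔP = 53, V ≈ 5.8 × 53^0.651 ≈ 76.90 kt.
V₂: ΔP = 58, V ≈ 5.8 × 58^0.651 ≈ 81.55 kt.
ΔV over 24 h = 4.65 kt → 24 h equivalent = 4.65 × 24/24 ≈ 4.65 kt.
5 kt < 30 kt ⇒ not rapid intensification.

5 kt, no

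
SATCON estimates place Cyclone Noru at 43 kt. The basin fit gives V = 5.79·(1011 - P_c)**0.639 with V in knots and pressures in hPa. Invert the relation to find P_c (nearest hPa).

ΔP = (V / 5.79)^(1/0.639) = (43/5.79)^1.565.
43/5.79 = 7.427; 7.427^1.565 ≈ 23.05 hPa.
P_c = 1011 − 23.05 = 987.95 ≈ 988 hPa.

988 hPa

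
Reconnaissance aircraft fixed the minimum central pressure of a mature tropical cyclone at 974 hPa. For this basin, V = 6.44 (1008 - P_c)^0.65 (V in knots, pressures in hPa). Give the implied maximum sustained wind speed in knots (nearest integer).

ΔP = 1008 − 974 = 34 hPa.
34^0.65 ≈ 9.896.
V ≈ 6.44 × 9.896 ≈ 63.7 kt.

64 kt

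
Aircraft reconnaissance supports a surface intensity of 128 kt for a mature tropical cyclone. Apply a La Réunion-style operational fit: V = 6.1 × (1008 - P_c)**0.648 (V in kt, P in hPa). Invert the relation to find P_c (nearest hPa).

898 hPa

ΔP = (V / 6.1)^(1/0.648) = (128/6.1)^1.543.
128/6.1 = 20.984; 20.984^1.543 ≈ 109.63 hPa.
P_c = 1008 − 109.63 = 898.37 ≈ 898 hPa.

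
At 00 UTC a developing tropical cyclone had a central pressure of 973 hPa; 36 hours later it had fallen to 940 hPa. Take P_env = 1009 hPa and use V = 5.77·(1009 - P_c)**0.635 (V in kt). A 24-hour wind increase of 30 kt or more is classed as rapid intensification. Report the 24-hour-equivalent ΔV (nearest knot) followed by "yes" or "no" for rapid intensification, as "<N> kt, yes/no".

V₁: ΔP = 36, V ≈ 5.77 × 36^0.635 ≈ 56.16 kt.
V₂: ΔP = 69, V ≈ 5.77 × 69^0.635 ≈ 84.89 kt.
ΔV over 36 h = 28.73 kt → 24 h equivalent = 28.73 × 24/36 ≈ 19.15 kt.
19 kt < 30 kt ⇒ not rapid intensification.

19 kt, no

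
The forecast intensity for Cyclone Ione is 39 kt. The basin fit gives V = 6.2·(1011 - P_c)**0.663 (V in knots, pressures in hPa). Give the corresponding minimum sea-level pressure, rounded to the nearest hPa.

995 hPa

ΔP = (V / 6.2)^(1/0.663) = (39/6.2)^1.508.
39/6.2 = 6.290; 6.290^1.508 ≈ 16.02 hPa.
P_c = 1011 − 16.02 = 994.98 ≈ 995 hPa.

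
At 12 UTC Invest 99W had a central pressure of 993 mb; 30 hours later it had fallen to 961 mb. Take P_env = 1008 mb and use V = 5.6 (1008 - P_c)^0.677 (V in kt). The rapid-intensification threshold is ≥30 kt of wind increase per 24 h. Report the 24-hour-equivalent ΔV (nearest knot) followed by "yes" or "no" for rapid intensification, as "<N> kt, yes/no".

33 kt, yes

V₁: ΔP = 15, V ≈ 5.6 × 15^0.677 ≈ 35.03 kt.
V₂: ΔP = 47, V ≈ 5.6 × 47^0.677 ≈ 75.89 kt.
ΔV over 30 h = 40.86 kt → 24 h equivalent = 40.86 × 24/30 ≈ 32.69 kt.
33 kt ≥ 30 kt ⇒ rapid intensification.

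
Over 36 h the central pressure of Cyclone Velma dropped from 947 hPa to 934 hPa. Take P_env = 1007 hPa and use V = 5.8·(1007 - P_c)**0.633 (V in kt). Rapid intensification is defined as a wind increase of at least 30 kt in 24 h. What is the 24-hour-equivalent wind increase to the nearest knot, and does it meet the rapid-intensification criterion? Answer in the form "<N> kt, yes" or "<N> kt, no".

7 kt, no

V₁: ΔP = 60, V ≈ 5.8 × 60^0.633 ≈ 77.45 kt.
V₂: ΔP = 73, V ≈ 5.8 × 73^0.633 ≈ 87.68 kt.
ΔV over 36 h = 10.23 kt → 24 h equivalent = 10.23 × 24/36 ≈ 6.82 kt.
7 kt < 30 kt ⇒ not rapid intensification.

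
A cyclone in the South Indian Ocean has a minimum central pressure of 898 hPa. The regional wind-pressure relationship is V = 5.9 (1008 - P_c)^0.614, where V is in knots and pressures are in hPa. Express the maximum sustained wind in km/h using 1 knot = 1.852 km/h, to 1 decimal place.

195.8 km/h

ΔP = 1008 − 898 = 110 hPa.
V ≈ 5.9 × 110^0.614 = 5.9 × 17.923 ≈ 105.747 kt.
105.747 × 1.852 ≈ 195.84 km/h → 195.8 km/h.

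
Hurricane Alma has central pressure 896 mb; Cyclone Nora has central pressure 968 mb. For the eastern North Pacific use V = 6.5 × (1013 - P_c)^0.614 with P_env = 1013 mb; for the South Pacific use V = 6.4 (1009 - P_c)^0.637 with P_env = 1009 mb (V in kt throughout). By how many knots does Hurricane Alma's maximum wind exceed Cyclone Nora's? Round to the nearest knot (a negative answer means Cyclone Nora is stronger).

Hurricane Alma: ΔP = 117; V ≈ 6.5 × 117^0.614 ≈ 121.00 kt.
Cyclone Nora: ΔP = 41; V ≈ 6.4 × 41^0.637 ≈ 68.16 kt.
Difference ≈ 121.00 − 68.16 = 52.84 → 53 kt.

53 kt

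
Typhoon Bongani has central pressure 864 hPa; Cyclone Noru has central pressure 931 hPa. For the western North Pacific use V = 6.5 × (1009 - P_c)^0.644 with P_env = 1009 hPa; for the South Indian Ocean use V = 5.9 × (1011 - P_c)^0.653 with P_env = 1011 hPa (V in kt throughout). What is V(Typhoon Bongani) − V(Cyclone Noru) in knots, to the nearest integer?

57 kt

Typhoon Bongani: ΔP = 145; V ≈ 6.5 × 145^0.644 ≈ 160.26 kt.
Cyclone Noru: ΔP = 80; V ≈ 5.9 × 80^0.653 ≈ 103.17 kt.
Difference ≈ 160.26 − 103.17 = 57.09 → 57 kt.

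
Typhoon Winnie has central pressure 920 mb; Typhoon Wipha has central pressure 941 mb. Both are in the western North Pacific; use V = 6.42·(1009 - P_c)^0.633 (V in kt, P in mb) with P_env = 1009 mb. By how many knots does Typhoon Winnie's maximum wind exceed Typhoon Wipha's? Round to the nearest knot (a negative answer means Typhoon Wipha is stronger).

Typhoon Winnie: ΔP = 89; V ≈ 6.42 × 89^0.633 ≈ 110.03 kt.
Typhoon Wipha: ΔP = 68; V ≈ 6.42 × 68^0.633 ≈ 92.79 kt.
Difference ≈ 110.03 − 92.79 = 17.24 → 17 kt.

17 kt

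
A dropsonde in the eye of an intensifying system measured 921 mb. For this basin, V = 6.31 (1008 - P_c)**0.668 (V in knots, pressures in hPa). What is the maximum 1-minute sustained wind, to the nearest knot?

ΔP = 1008 − 921 = 87 mb.
87^0.668 ≈ 19.751.
V ≈ 6.31 × 19.751 ≈ 124.6 kt.

125 kt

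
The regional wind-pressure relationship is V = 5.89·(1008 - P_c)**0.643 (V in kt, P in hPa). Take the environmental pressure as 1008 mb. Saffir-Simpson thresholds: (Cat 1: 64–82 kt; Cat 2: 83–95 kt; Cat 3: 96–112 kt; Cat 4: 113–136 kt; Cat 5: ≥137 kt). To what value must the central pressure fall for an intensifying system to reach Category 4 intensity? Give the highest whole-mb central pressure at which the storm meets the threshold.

909 mb

Category 4 begins at V = 113 kt.
Required ΔP = (113/5.89)^(1/0.643) = 19.185^1.555 ≈ 98.92 mb.
P_c ≤ 1008 − 98.92 = 909.08, so the highest integer P_c is 909 mb.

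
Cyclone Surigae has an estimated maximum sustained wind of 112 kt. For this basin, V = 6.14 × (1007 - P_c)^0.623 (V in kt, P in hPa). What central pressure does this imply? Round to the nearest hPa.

ΔP = (V / 6.14)^(1/0.623) = (112/6.14)^1.605.
112/6.14 = 18.241; 18.241^1.605 ≈ 105.72 hPa.
P_c = 1007 − 105.72 = 901.28 ≈ 901 hPa.

901 hPa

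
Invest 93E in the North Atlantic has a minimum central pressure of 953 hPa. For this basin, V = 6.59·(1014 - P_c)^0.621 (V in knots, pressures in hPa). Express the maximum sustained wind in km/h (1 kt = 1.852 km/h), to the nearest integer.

157 km/h

ΔP = 1014 − 953 = 61 hPa.
V ≈ 6.59 × 61^0.621 = 6.59 × 12.844 ≈ 84.640 kt.
84.640 × 1.852 ≈ 156.75 km/h → 157 km/h.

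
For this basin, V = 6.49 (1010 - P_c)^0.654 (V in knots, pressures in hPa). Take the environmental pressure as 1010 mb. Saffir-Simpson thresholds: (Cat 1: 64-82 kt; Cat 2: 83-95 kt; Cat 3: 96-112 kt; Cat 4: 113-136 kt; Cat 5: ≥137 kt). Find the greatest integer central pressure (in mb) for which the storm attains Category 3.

Category 3 begins at V = 96 kt.
Required ΔP = (96/6.49)^(1/0.654) = 14.792^1.529 ≈ 61.52 mb.
P_c ≤ 1010 − 61.52 = 948.48, so the highest integer P_c is 948 mb.

948 mb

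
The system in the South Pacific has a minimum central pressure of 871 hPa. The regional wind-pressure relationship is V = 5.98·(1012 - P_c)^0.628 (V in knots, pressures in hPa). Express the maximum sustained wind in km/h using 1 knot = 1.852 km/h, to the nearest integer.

248 km/h

ΔP = 1012 − 871 = 141 hPa.
V ≈ 5.98 × 141^0.628 = 5.98 × 22.372 ≈ 133.786 kt.
133.786 × 1.852 ≈ 247.77 km/h → 248 km/h.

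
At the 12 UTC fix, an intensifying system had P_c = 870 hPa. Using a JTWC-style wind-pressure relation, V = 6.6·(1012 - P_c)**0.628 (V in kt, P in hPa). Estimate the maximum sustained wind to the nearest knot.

ΔP = 1012 − 870 = 142 hPa.
142^0.628 ≈ 22.472.
V ≈ 6.6 × 22.472 ≈ 148.3 kt.

148 kt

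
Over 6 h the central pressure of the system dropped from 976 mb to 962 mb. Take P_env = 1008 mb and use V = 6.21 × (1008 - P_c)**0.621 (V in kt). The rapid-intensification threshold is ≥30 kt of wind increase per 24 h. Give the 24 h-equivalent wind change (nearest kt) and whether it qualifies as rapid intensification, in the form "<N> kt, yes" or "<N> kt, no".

V₁: ΔP = 32, V ≈ 6.21 × 32^0.621 ≈ 53.43 kt.
V₂: ΔP = 46, V ≈ 6.21 × 46^0.621 ≈ 66.94 kt.
ΔV over 6 h = 13.51 kt → 24 h equivalent = 13.51 × 24/6 ≈ 54.04 kt.
54 kt ≥ 30 kt ⇒ rapid intensification.

54 kt, yes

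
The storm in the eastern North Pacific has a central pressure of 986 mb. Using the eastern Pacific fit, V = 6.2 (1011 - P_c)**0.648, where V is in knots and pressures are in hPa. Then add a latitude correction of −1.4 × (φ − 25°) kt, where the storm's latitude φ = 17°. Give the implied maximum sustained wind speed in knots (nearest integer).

61 kt

ΔP = 1011 − 986 = 25 mb.
25^0.648 ≈ 8.051.
V ≈ 6.2 × 8.051 ≈ 49.9 kt.
Latitude correction: −1.4 × (17 − 25) = 11.2 kt.
Corrected V ≈ 61.1 kt → 61 kt.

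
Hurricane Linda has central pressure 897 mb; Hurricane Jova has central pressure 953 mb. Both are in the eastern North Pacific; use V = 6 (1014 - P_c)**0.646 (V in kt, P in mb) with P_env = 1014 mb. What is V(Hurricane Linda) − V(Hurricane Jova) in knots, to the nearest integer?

Hurricane Linda: ΔP = 117; V ≈ 6 × 117^0.646 ≈ 130.08 kt.
Hurricane Jova: ΔP = 61; V ≈ 6 × 61^0.646 ≈ 85.40 kt.
Difference ≈ 130.08 − 85.40 = 44.68 → 45 kt.

45 kt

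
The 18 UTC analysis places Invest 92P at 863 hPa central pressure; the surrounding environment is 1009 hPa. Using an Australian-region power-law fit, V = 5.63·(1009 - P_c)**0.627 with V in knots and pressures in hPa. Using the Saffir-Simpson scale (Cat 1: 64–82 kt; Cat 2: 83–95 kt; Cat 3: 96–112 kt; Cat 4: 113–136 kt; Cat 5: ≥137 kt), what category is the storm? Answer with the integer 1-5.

4

ΔP = 1009 − 863 = 146 hPa.
V ≈ 5.63 × 146^0.627 = 5.63 × 22.75 ≈ 128 kt.
128 kt falls in the Category 4 band.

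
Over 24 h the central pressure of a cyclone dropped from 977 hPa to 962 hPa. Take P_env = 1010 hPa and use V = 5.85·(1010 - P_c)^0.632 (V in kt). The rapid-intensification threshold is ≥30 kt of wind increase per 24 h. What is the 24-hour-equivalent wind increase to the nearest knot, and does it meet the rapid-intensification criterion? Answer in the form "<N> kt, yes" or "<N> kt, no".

V₁: ΔP = 33, V ≈ 5.85 × 33^0.632 ≈ 53.32 kt.
V₂: ΔP = 48, V ≈ 5.85 × 48^0.632 ≈ 67.56 kt.
ΔV over 24 h = 14.24 kt → 24 h equivalent = 14.24 × 24/24 ≈ 14.24 kt.
14 kt < 30 kt ⇒ not rapid intensification.

14 kt, no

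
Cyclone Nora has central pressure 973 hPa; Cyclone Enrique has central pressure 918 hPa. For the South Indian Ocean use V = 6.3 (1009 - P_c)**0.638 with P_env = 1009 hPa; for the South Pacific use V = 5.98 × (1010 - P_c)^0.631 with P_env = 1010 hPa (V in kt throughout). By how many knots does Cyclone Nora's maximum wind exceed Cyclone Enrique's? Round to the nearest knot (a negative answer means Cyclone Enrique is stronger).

-42 kt

Cyclone Nora: ΔP = 36; V ≈ 6.3 × 36^0.638 ≈ 61.98 kt.
Cyclone Enrique: ΔP = 92; V ≈ 5.98 × 92^0.631 ≈ 103.72 kt.
Difference ≈ 61.98 − 103.72 = -41.74 → -42 kt.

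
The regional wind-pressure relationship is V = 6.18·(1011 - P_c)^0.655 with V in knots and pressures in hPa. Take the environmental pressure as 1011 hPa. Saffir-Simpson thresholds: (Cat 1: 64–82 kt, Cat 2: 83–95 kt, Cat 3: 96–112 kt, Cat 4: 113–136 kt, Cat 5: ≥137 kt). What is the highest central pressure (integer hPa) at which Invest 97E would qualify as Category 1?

975 hPa

Category 1 begins at V = 64 kt.
Required ΔP = (64/6.18)^(1/0.655) = 10.356^1.527 ≈ 35.47 hPa.
P_c ≤ 1011 − 35.47 = 975.53, so the highest integer P_c is 975 hPa.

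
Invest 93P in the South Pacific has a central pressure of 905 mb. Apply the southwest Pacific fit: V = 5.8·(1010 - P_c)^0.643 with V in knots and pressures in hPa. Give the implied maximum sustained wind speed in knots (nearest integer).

116 kt

ΔP = 1010 − 905 = 105 mb.
105^0.643 ≈ 19.935.
V ≈ 5.8 × 19.935 ≈ 115.6 kt.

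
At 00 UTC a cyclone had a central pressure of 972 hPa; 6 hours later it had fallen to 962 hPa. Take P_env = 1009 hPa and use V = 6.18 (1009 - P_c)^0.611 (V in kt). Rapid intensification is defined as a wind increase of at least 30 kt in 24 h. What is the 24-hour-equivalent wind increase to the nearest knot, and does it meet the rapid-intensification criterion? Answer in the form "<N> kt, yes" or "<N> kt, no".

V₁: ΔP = 37, V ≈ 6.18 × 37^0.611 ≈ 56.13 kt.
V₂: ΔP = 47, V ≈ 6.18 × 47^0.611 ≈ 64.96 kt.
ΔV over 6 h = 8.83 kt → 24 h equivalent = 8.83 × 24/6 ≈ 35.32 kt.
35 kt ≥ 30 kt ⇒ rapid intensification.

35 kt, yes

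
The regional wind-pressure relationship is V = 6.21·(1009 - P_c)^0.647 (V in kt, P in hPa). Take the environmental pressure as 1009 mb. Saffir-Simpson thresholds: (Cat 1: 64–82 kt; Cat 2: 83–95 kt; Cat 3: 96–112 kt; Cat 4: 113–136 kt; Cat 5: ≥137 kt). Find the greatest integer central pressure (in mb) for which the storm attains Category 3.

940 mb

Category 3 begins at V = 96 kt.
Required ΔP = (96/6.21)^(1/0.647) = 15.459^1.546 ≈ 68.86 mb.
P_c ≤ 1009 − 68.86 = 940.14, so the highest integer P_c is 940 mb.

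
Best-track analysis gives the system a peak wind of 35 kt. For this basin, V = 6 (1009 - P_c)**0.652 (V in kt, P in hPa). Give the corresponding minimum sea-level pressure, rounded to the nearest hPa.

994 hPa

ΔP = (V / 6)^(1/0.652) = (35/6)^1.534.
35/6 = 5.833; 5.833^1.534 ≈ 14.95 hPa.
P_c = 1009 − 14.95 = 994.05 ≈ 994 hPa.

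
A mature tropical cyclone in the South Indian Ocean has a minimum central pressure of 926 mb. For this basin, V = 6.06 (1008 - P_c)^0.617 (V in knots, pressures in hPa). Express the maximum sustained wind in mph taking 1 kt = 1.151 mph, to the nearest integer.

ΔP = 1008 − 926 = 82 mb.
V ≈ 6.06 × 82^0.617 = 6.06 × 15.164 ≈ 91.896 kt.
91.896 × 1.151 ≈ 105.77 mph → 106 mph.

106 mph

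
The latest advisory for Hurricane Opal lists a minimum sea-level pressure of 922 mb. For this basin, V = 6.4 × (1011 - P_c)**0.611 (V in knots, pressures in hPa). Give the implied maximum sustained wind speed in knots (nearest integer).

ΔP = 1011 − 922 = 89 mb.
89^0.611 ≈ 15.527.
V ≈ 6.4 × 15.527 ≈ 99.4 kt.

99 kt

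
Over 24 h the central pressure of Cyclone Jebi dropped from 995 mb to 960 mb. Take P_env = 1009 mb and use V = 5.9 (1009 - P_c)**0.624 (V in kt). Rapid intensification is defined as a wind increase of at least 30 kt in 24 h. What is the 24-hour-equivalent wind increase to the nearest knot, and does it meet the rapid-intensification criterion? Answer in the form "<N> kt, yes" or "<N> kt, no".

V₁: ΔP = 14, V ≈ 5.9 × 14^0.624 ≈ 30.62 kt.
V₂: ΔP = 49, V ≈ 5.9 × 49^0.624 ≈ 66.92 kt.
ΔV over 24 h = 36.30 kt → 24 h equivalent = 36.30 × 24/24 ≈ 36.30 kt.
36 kt ≥ 30 kt ⇒ rapid intensification.

36 kt, yes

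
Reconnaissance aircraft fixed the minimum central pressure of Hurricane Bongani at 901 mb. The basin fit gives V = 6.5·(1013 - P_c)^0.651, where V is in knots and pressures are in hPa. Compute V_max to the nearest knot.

140 kt

ΔP = 1013 − 901 = 112 mb.
112^0.651 ≈ 21.579.
V ≈ 6.5 × 21.579 ≈ 140.3 kt.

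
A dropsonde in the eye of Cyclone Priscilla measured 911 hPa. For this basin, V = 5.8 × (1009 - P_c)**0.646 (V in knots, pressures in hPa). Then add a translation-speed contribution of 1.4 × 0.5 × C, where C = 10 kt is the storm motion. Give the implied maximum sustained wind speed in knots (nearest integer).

ΔP = 1009 − 911 = 98 hPa.
98^0.646 ≈ 19.334.
V ≈ 5.8 × 19.334 ≈ 112.1 kt.
Translation term: 1.4 × 0.5 × 10 = 7 kt.
Corrected V ≈ 119.1 kt → 119 kt.

119 kt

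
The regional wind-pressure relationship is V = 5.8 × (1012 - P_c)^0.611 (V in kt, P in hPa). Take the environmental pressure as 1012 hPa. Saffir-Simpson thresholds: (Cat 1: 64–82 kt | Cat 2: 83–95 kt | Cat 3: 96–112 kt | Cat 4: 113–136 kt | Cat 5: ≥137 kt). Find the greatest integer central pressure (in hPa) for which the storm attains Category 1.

Category 1 begins at V = 64 kt.
Required ΔP = (64/5.8)^(1/0.611) = 11.034^1.637 ≈ 50.89 hPa.
P_c ≤ 1012 − 50.89 = 961.11, so the highest integer P_c is 961 hPa.

961 hPa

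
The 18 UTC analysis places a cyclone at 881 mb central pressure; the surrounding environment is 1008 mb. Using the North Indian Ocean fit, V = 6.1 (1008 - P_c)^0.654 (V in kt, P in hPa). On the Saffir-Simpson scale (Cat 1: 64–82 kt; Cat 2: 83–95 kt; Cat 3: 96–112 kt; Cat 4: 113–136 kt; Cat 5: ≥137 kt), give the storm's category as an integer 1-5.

ΔP = 1008 − 881 = 127 mb.
V ≈ 6.1 × 127^0.654 = 6.1 × 23.76 ≈ 145 kt.
145 kt falls in the Category 5 band.

5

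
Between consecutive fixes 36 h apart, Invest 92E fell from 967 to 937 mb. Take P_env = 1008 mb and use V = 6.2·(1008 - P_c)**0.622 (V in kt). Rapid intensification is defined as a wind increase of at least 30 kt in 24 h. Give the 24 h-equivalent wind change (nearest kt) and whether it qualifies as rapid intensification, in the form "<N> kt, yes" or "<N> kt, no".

V₁: ΔP = 41, V ≈ 6.2 × 41^0.622 ≈ 62.45 kt.
V₂: ΔP = 71, V ≈ 6.2 × 71^0.622 ≈ 87.88 kt.
ΔV over 36 h = 25.43 kt → 24 h equivalent = 25.43 × 24/36 ≈ 16.95 kt.
17 kt < 30 kt ⇒ not rapid intensification.

17 kt, no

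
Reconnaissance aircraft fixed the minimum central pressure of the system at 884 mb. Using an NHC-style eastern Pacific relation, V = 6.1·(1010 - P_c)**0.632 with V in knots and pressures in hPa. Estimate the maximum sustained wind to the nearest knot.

130 kt

ΔP = 1010 − 884 = 126 mb.
126^0.632 ≈ 21.254.
V ≈ 6.1 × 21.254 ≈ 129.6 kt.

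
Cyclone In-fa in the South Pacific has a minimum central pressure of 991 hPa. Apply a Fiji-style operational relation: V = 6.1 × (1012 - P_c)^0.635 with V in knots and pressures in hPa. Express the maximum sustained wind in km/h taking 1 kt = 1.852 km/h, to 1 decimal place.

ΔP = 1012 − 991 = 21 hPa.
V ≈ 6.1 × 21^0.635 = 6.1 × 6.912 ≈ 42.164 kt.
42.164 × 1.852 ≈ 78.09 km/h → 78.1 km/h.

78.1 km/h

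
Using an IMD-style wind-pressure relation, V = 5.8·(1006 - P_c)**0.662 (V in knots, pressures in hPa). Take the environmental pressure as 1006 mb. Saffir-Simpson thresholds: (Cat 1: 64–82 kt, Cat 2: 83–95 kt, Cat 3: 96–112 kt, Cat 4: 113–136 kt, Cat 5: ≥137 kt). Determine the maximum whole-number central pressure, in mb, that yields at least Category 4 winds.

Category 4 begins at V = 113 kt.
Required ΔP = (113/5.8)^(1/0.662) = 19.483^1.511 ≈ 88.74 mb.
P_c ≤ 1006 − 88.74 = 917.26, so the highest integer P_c is 917 mb.

917 mb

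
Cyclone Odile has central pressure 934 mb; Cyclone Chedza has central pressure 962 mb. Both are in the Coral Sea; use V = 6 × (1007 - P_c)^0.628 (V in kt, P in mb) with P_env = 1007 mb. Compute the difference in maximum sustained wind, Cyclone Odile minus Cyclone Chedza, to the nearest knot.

Cyclone Odile: ΔP = 73; V ≈ 6 × 73^0.628 ≈ 88.78 kt.
Cyclone Chedza: ΔP = 45; V ≈ 6 × 45^0.628 ≈ 65.52 kt.
Difference ≈ 88.78 − 65.52 = 23.26 → 23 kt.

23 kt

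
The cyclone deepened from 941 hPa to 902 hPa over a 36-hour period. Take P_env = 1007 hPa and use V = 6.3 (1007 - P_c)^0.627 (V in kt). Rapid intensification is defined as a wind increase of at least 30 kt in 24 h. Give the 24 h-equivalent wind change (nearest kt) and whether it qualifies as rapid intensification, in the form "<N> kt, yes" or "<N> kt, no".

V₁: ΔP = 66, V ≈ 6.3 × 66^0.627 ≈ 87.14 kt.
V₂: ΔP = 105, V ≈ 6.3 × 105^0.627 ≈ 116.58 kt.
ΔV over 36 h = 29.44 kt → 24 h equivalent = 29.44 × 24/36 ≈ 19.63 kt.
20 kt < 30 kt ⇒ not rapid intensification.

20 kt, no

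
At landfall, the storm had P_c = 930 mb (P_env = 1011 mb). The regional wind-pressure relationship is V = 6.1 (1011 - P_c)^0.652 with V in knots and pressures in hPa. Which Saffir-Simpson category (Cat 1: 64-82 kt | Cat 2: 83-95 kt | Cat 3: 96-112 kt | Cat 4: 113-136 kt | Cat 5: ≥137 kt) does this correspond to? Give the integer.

ΔP = 1011 − 930 = 81 mb.
V ≈ 6.1 × 81^0.652 = 6.1 × 17.55 ≈ 107 kt.
107 kt falls in the Category 3 band.

3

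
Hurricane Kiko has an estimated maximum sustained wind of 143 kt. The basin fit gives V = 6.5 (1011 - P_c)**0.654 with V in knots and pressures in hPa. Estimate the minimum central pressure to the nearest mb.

ΔP = (V / 6.5)^(1/0.654) = (143/6.5)^1.529.
143/6.5 = 22.000; 22.000^1.529 ≈ 112.88 mb.
P_c = 1011 − 112.88 = 898.12 ≈ 898 mb.

898 mb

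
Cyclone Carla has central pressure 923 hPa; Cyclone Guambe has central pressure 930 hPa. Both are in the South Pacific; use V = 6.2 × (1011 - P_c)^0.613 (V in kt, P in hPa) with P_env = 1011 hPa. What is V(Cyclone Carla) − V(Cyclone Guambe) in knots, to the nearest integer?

5 kt

Cyclone Carla: ΔP = 88; V ≈ 6.2 × 88^0.613 ≈ 96.46 kt.
Cyclone Guambe: ΔP = 81; V ≈ 6.2 × 81^0.613 ≈ 91.68 kt.
Difference ≈ 96.46 − 91.68 = 4.78 → 5 kt.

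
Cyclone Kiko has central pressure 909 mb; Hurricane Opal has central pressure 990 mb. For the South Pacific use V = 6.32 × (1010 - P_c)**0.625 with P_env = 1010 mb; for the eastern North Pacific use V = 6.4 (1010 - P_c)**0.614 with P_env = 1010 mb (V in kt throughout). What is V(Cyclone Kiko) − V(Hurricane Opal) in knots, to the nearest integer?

73 kt

Cyclone Kiko: ΔP = 101; V ≈ 6.32 × 101^0.625 ≈ 113.09 kt.
Hurricane Opal: ΔP = 20; V ≈ 6.4 × 20^0.614 ≈ 40.27 kt.
Difference ≈ 113.09 − 40.27 = 72.82 → 73 kt.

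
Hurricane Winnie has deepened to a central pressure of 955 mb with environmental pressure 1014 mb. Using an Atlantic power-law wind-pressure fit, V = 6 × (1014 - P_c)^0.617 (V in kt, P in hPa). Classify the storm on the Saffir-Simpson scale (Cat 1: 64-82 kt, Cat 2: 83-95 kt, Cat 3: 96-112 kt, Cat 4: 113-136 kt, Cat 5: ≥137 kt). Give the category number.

1

ΔP = 1014 − 955 = 59 mb.
V ≈ 6 × 59^0.617 = 6 × 12.38 ≈ 74 kt.
74 kt falls in the Category 1 band.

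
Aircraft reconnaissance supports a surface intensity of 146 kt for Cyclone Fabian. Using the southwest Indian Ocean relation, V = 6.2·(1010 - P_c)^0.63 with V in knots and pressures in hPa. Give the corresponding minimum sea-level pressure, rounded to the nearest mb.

ΔP = (V / 6.2)^(1/0.63) = (146/6.2)^1.587.
146/6.2 = 23.548; 23.548^1.587 ≈ 150.56 mb.
P_c = 1010 − 150.56 = 859.44 ≈ 859 mb.

859 mb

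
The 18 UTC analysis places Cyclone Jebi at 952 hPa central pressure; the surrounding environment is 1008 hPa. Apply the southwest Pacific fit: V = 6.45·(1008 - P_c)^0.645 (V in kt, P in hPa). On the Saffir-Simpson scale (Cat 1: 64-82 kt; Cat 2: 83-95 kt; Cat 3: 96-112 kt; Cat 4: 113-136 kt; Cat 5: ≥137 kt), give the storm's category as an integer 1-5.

ΔP = 1008 − 952 = 56 hPa.
V ≈ 6.45 × 56^0.645 = 6.45 × 13.41 ≈ 87 kt.
87 kt falls in the Category 2 band.

2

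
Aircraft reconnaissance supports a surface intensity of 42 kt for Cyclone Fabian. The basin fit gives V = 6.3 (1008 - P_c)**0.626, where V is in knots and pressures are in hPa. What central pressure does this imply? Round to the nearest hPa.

ΔP = (V / 6.3)^(1/0.626) = (42/6.3)^1.597.
42/6.3 = 6.667; 6.667^1.597 ≈ 20.71 hPa.
P_c = 1008 − 20.71 = 987.29 ≈ 987 hPa.

987 hPa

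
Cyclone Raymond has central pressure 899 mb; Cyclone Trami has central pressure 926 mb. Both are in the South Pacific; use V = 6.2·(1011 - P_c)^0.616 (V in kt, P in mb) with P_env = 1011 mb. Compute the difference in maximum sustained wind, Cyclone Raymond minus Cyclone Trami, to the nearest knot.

Cyclone Raymond: ΔP = 112; V ≈ 6.2 × 112^0.616 ≈ 113.43 kt.
Cyclone Trami: ΔP = 85; V ≈ 6.2 × 85^0.616 ≈ 95.70 kt.
Difference ≈ 113.43 − 95.70 = 17.73 → 18 kt.

18 kt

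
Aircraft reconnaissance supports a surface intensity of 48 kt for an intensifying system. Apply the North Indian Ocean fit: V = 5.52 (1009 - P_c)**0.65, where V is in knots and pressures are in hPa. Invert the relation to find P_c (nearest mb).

ΔP = (V / 5.52)^(1/0.65) = (48/5.52)^1.538.
48/5.52 = 8.696; 8.696^1.538 ≈ 27.87 mb.
P_c = 1009 − 27.87 = 981.13 ≈ 981 mb.

981 mb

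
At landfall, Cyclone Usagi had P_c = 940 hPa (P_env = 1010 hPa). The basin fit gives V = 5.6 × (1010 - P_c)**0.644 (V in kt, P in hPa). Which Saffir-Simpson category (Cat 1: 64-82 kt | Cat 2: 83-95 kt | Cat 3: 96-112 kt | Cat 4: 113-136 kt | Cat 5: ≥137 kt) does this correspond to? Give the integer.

2

ΔP = 1010 − 940 = 70 hPa.
V ≈ 5.6 × 70^0.644 = 5.6 × 15.43 ≈ 86 kt.
86 kt falls in the Category 2 band.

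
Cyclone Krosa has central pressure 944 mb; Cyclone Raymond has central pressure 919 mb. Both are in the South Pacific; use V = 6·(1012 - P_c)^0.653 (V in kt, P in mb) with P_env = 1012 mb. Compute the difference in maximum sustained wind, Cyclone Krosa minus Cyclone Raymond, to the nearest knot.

-21 kt

Cyclone Krosa: ΔP = 68; V ≈ 6 × 68^0.653 ≈ 94.36 kt.
Cyclone Raymond: ΔP = 93; V ≈ 6 × 93^0.653 ≈ 115.76 kt.
Difference ≈ 94.36 − 115.76 = -21.40 → -21 kt.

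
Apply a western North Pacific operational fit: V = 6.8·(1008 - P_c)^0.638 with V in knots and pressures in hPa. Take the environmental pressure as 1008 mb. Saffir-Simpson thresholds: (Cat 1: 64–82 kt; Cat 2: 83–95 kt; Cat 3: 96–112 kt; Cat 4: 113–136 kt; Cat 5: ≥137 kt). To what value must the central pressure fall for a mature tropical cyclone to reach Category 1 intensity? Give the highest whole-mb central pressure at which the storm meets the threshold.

974 mb

Category 1 begins at V = 64 kt.
Required ΔP = (64/6.8)^(1/0.638) = 9.412^1.567 ≈ 33.58 mb.
P_c ≤ 1008 − 33.58 = 974.42, so the highest integer P_c is 974 mb.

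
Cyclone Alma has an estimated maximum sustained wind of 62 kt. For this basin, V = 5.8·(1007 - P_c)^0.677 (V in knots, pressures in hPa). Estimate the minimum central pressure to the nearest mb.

ΔP = (V / 5.8)^(1/0.677) = (62/5.8)^1.477.
62/5.8 = 10.690; 10.690^1.477 ≈ 33.10 mb.
P_c = 1007 − 33.10 = 973.90 ≈ 974 mb.

974 mb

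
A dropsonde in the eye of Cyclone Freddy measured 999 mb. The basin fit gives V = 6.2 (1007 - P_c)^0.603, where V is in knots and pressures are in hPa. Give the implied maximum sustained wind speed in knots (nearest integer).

ΔP = 1007 − 999 = 8 mb.
8^0.603 ≈ 3.504.
V ≈ 6.2 × 3.504 ≈ 21.7 kt.

22 kt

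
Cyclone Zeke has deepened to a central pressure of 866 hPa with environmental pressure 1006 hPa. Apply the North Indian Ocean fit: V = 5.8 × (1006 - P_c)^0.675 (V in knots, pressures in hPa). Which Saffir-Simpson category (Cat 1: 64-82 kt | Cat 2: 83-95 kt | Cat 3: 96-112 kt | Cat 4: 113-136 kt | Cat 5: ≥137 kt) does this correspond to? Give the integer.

ΔP = 1006 − 866 = 140 hPa.
V ≈ 5.8 × 140^0.675 = 5.8 × 28.10 ≈ 163 kt.
163 kt falls in the Category 5 band.

5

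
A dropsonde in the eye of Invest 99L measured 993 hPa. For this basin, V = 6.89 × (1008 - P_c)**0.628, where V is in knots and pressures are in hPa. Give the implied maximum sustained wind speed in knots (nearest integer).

ΔP = 1008 − 993 = 15 hPa.
15^0.628 ≈ 5.478.
V ≈ 6.89 × 5.478 ≈ 37.7 kt.

38 kt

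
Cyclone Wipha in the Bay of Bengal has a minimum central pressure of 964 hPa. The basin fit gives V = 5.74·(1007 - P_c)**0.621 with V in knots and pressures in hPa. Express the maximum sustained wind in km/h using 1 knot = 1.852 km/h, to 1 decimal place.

ΔP = 1007 − 964 = 43 hPa.
V ≈ 5.74 × 43^0.621 = 5.74 × 10.337 ≈ 59.333 kt.
59.333 × 1.852 ≈ 109.88 km/h → 109.9 km/h.

109.9 km/h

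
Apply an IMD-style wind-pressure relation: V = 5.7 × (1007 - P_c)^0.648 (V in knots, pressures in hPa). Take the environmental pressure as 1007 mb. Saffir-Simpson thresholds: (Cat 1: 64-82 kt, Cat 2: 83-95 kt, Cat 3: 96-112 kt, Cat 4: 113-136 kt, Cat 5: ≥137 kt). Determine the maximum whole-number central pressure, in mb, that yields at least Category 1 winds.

965 mb

Category 1 begins at V = 64 kt.
Required ΔP = (64/5.7)^(1/0.648) = 11.228^1.543 ≈ 41.77 mb.
P_c ≤ 1007 − 41.77 = 965.23, so the highest integer P_c is 965 mb.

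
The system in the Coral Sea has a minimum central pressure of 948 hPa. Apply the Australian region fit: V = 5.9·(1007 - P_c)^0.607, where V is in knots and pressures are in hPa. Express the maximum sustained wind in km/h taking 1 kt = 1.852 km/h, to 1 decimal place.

ΔP = 1007 − 948 = 59 hPa.
V ≈ 5.9 × 59^0.607 = 5.9 × 11.882 ≈ 70.107 kt.
70.107 × 1.852 ≈ 129.84 km/h → 129.8 km/h.

129.8 km/h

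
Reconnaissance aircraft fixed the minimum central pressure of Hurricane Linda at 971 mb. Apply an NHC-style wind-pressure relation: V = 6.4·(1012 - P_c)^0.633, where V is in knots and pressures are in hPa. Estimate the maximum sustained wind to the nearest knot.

ΔP = 1012 − 971 = 41 mb.
41^0.633 ≈ 10.493.
V ≈ 6.4 × 10.493 ≈ 67.2 kt.

67 kt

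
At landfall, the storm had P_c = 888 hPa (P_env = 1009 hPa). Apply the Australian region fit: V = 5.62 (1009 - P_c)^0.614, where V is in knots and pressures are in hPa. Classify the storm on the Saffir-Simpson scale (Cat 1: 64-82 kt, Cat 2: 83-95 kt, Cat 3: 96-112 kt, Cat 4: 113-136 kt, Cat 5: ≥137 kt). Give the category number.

ΔP = 1009 − 888 = 121 hPa.
V ≈ 5.62 × 121^0.614 = 5.62 × 19.00 ≈ 107 kt.
107 kt falls in the Category 3 band.

3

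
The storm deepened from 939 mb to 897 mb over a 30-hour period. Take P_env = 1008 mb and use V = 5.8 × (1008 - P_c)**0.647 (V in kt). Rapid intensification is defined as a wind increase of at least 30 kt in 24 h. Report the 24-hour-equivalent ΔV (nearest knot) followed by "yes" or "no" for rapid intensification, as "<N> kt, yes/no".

26 kt, no

V₁: ΔP = 69, V ≈ 5.8 × 69^0.647 ≈ 89.78 kt.
V₂: ΔP = 111, V ≈ 5.8 × 111^0.647 ≈ 122.11 kt.
ΔV over 30 h = 32.33 kt → 24 h equivalent = 32.33 × 24/30 ≈ 25.86 kt.
26 kt < 30 kt ⇒ not rapid intensification.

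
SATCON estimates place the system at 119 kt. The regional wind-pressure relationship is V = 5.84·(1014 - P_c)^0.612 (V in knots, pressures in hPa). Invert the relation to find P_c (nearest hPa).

ΔP = (V / 5.84)^(1/0.612) = (119/5.84)^1.634.
119/5.84 = 20.377; 20.377^1.634 ≈ 137.76 hPa.
P_c = 1014 − 137.76 = 876.24 ≈ 876 hPa.

876 hPa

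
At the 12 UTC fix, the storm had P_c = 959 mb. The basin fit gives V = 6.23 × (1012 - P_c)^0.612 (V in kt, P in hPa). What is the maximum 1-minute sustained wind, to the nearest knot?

71 kt

ΔP = 1012 − 959 = 53 mb.
53^0.612 ≈ 11.357.
V ≈ 6.23 × 11.357 ≈ 70.8 kt.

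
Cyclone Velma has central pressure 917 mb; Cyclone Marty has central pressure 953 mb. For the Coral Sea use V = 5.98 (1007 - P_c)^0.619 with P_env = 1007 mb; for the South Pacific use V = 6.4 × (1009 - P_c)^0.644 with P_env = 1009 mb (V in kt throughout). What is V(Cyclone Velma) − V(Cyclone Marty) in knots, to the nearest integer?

Cyclone Velma: ΔP = 90; V ≈ 5.98 × 90^0.619 ≈ 96.91 kt.
Cyclone Marty: ΔP = 56; V ≈ 6.4 × 56^0.644 ≈ 85.51 kt.
Difference ≈ 96.91 − 85.51 = 11.40 → 11 kt.

11 kt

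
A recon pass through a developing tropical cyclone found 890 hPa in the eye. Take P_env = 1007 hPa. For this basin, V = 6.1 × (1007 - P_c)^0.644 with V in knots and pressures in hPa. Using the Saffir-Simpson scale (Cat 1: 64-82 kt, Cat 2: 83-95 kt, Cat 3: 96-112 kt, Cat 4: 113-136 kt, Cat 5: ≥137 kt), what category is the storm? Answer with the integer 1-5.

ΔP = 1007 − 890 = 117 hPa.
V ≈ 6.1 × 117^0.644 = 6.1 × 21.47 ≈ 131 kt.
131 kt falls in the Category 4 band.

4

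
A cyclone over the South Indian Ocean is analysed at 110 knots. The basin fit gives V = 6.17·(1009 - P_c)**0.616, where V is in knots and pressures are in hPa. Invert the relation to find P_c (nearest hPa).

ΔP = (V / 6.17)^(1/0.616) = (110/6.17)^1.623.
110/6.17 = 17.828; 17.828^1.623 ≈ 107.40 hPa.
P_c = 1009 − 107.40 = 901.60 ≈ 902 hPa.

902 hPa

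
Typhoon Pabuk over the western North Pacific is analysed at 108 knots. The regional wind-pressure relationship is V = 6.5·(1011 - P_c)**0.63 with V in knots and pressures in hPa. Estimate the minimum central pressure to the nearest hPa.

ΔP = (V / 6.5)^(1/0.63) = (108/6.5)^1.587.
108/6.5 = 16.615; 16.615^1.587 ≈ 86.56 hPa.
P_c = 1011 − 86.56 = 924.44 ≈ 924 hPa.

924 hPa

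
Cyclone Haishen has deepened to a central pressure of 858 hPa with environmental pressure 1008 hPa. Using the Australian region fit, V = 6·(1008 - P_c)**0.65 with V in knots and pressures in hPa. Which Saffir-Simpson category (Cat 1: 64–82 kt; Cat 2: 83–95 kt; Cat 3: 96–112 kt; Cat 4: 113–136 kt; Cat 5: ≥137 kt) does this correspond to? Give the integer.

5

ΔP = 1008 − 858 = 150 hPa.
V ≈ 6 × 150^0.65 = 6 × 25.97 ≈ 156 kt.
156 kt falls in the Category 5 band.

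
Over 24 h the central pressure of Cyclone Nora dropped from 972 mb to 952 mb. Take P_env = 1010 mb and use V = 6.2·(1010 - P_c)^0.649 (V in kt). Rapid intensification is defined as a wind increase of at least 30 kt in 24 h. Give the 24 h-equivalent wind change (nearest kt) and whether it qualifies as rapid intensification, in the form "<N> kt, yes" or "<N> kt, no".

21 kt, no

V₁: ΔP = 38, V ≈ 6.2 × 38^0.649 ≈ 65.72 kt.
V₂: ΔP = 58, V ≈ 6.2 × 58^0.649 ≈ 86.47 kt.
ΔV over 24 h = 20.75 kt → 24 h equivalent = 20.75 × 24/24 ≈ 20.75 kt.
21 kt < 30 kt ⇒ not rapid intensification.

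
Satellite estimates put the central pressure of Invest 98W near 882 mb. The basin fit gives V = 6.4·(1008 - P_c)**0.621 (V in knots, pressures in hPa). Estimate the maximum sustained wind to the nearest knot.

ΔP = 1008 − 882 = 126 mb.
126^0.621 ≈ 20.153.
V ≈ 6.4 × 20.153 ≈ 129.0 kt.

129 kt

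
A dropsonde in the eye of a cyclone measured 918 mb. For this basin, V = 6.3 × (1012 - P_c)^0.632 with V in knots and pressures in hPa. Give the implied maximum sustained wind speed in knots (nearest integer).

ΔP = 1012 − 918 = 94 mb.
94^0.632 ≈ 17.661.
V ≈ 6.3 × 17.661 ≈ 111.3 kt.

111 kt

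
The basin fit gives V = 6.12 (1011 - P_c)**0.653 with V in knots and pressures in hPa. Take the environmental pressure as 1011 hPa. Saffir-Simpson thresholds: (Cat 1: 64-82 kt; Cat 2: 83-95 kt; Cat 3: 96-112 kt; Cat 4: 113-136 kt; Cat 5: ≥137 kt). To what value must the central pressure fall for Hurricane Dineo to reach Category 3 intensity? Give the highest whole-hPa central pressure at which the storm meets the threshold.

Category 3 begins at V = 96 kt.
Required ΔP = (96/6.12)^(1/0.653) = 15.686^1.531 ≈ 67.73 hPa.
P_c ≤ 1011 − 67.73 = 943.27, so the highest integer P_c is 943 hPa.

943 hPa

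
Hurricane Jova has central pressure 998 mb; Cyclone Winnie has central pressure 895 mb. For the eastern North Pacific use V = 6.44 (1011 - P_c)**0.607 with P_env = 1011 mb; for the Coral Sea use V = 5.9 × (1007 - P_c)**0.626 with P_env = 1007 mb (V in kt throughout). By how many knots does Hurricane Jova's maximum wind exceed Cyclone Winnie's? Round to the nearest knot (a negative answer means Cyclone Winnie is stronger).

Hurricane Jova: ΔP = 13; V ≈ 6.44 × 13^0.607 ≈ 30.55 kt.
Cyclone Winnie: ΔP = 112; V ≈ 5.9 × 112^0.626 ≈ 113.15 kt.
Difference ≈ 30.55 − 113.15 = -82.60 → -83 kt.

-83 kt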